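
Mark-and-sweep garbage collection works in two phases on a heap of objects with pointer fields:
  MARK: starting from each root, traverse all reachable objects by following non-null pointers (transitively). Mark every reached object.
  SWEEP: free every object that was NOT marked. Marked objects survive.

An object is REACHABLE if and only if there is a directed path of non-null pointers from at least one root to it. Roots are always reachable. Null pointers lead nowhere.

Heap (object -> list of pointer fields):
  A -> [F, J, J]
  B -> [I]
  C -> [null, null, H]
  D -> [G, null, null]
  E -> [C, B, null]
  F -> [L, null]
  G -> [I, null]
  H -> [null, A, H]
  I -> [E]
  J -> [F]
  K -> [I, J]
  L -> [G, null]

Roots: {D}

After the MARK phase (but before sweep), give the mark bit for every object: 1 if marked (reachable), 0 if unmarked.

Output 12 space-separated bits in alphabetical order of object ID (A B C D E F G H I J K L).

Answer: 1 1 1 1 1 1 1 1 1 1 0 1

Derivation:
Roots: D
Mark D: refs=G null null, marked=D
Mark G: refs=I null, marked=D G
Mark I: refs=E, marked=D G I
Mark E: refs=C B null, marked=D E G I
Mark C: refs=null null H, marked=C D E G I
Mark B: refs=I, marked=B C D E G I
Mark H: refs=null A H, marked=B C D E G H I
Mark A: refs=F J J, marked=A B C D E G H I
Mark F: refs=L null, marked=A B C D E F G H I
Mark J: refs=F, marked=A B C D E F G H I J
Mark L: refs=G null, marked=A B C D E F G H I J L
Unmarked (collected): K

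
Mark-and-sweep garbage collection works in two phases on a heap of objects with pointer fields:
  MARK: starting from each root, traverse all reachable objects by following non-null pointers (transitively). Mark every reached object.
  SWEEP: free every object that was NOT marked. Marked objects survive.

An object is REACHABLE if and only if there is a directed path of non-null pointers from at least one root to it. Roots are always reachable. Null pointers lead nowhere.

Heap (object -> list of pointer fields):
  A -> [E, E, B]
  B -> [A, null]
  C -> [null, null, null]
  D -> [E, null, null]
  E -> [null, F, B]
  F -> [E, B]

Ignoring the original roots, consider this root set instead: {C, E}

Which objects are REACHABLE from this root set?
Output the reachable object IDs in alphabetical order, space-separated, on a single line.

Answer: A B C E F

Derivation:
Roots: C E
Mark C: refs=null null null, marked=C
Mark E: refs=null F B, marked=C E
Mark F: refs=E B, marked=C E F
Mark B: refs=A null, marked=B C E F
Mark A: refs=E E B, marked=A B C E F
Unmarked (collected): D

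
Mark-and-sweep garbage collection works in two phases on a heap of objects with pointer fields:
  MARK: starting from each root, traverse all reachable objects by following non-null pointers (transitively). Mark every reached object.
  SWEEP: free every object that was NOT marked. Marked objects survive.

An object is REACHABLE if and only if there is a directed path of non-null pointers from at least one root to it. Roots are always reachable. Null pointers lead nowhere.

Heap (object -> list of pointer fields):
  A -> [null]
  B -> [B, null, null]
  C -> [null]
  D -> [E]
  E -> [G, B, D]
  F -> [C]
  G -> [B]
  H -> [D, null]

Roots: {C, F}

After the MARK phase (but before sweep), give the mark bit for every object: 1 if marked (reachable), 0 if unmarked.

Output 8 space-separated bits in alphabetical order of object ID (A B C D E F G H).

Answer: 0 0 1 0 0 1 0 0

Derivation:
Roots: C F
Mark C: refs=null, marked=C
Mark F: refs=C, marked=C F
Unmarked (collected): A B D E G H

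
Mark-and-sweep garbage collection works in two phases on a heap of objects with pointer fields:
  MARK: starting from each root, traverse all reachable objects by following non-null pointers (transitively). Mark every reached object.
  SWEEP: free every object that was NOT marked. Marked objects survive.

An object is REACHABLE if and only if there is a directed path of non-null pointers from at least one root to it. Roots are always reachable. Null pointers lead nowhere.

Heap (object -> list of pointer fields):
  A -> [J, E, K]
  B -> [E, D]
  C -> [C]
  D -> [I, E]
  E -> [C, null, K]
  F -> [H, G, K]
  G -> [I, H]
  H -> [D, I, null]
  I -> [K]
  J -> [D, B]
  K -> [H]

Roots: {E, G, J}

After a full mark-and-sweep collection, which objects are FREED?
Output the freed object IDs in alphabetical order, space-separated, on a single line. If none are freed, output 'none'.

Answer: A F

Derivation:
Roots: E G J
Mark E: refs=C null K, marked=E
Mark G: refs=I H, marked=E G
Mark J: refs=D B, marked=E G J
Mark C: refs=C, marked=C E G J
Mark K: refs=H, marked=C E G J K
Mark I: refs=K, marked=C E G I J K
Mark H: refs=D I null, marked=C E G H I J K
Mark D: refs=I E, marked=C D E G H I J K
Mark B: refs=E D, marked=B C D E G H I J K
Unmarked (collected): A F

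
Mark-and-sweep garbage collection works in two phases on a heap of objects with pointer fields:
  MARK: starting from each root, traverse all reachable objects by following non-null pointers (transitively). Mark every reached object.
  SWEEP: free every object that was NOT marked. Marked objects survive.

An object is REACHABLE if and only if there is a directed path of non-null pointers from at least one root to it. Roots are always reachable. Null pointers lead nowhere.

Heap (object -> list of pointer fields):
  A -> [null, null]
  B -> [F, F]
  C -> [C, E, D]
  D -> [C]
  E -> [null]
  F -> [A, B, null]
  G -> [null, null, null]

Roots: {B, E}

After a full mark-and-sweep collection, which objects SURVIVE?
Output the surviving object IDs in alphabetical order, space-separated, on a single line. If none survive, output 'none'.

Answer: A B E F

Derivation:
Roots: B E
Mark B: refs=F F, marked=B
Mark E: refs=null, marked=B E
Mark F: refs=A B null, marked=B E F
Mark A: refs=null null, marked=A B E F
Unmarked (collected): C D G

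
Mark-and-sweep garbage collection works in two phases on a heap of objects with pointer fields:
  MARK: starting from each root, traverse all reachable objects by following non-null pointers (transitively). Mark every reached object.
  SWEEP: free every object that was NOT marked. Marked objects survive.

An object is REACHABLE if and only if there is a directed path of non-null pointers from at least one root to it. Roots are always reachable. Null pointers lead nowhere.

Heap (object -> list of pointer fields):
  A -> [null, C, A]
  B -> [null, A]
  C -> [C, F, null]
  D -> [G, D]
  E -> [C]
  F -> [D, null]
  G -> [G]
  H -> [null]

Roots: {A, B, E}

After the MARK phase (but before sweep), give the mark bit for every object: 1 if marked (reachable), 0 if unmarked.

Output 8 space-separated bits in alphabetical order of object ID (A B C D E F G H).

Answer: 1 1 1 1 1 1 1 0

Derivation:
Roots: A B E
Mark A: refs=null C A, marked=A
Mark B: refs=null A, marked=A B
Mark E: refs=C, marked=A B E
Mark C: refs=C F null, marked=A B C E
Mark F: refs=D null, marked=A B C E F
Mark D: refs=G D, marked=A B C D E F
Mark G: refs=G, marked=A B C D E F G
Unmarked (collected): H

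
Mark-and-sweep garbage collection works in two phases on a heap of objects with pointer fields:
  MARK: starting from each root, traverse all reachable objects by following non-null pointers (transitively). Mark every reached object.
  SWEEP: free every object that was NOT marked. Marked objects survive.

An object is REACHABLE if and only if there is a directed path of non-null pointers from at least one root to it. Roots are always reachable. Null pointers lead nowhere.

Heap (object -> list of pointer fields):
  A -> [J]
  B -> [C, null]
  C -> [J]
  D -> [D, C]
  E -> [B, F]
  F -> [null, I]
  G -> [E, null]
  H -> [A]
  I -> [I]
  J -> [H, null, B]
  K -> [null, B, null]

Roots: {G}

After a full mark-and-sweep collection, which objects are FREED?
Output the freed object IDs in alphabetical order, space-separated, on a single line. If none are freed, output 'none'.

Answer: D K

Derivation:
Roots: G
Mark G: refs=E null, marked=G
Mark E: refs=B F, marked=E G
Mark B: refs=C null, marked=B E G
Mark F: refs=null I, marked=B E F G
Mark C: refs=J, marked=B C E F G
Mark I: refs=I, marked=B C E F G I
Mark J: refs=H null B, marked=B C E F G I J
Mark H: refs=A, marked=B C E F G H I J
Mark A: refs=J, marked=A B C E F G H I J
Unmarked (collected): D K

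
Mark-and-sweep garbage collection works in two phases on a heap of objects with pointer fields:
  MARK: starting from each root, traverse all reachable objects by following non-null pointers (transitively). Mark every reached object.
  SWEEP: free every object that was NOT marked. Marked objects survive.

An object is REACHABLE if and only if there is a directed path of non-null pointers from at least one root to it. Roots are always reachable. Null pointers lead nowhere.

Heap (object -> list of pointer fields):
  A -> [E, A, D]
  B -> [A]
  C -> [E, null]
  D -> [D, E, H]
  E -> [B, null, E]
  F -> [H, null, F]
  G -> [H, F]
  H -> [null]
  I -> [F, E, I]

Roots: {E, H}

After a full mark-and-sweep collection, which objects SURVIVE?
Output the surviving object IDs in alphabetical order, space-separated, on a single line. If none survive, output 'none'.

Answer: A B D E H

Derivation:
Roots: E H
Mark E: refs=B null E, marked=E
Mark H: refs=null, marked=E H
Mark B: refs=A, marked=B E H
Mark A: refs=E A D, marked=A B E H
Mark D: refs=D E H, marked=A B D E H
Unmarked (collected): C F G I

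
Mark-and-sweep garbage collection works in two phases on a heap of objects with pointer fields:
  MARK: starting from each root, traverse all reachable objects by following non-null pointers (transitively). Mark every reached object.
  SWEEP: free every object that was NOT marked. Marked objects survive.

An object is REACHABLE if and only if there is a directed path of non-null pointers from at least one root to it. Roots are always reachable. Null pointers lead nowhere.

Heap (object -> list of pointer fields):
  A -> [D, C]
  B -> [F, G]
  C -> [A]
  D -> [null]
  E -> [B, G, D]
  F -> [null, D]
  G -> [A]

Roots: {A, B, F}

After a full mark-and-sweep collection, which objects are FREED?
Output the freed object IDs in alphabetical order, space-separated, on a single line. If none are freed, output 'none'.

Answer: E

Derivation:
Roots: A B F
Mark A: refs=D C, marked=A
Mark B: refs=F G, marked=A B
Mark F: refs=null D, marked=A B F
Mark D: refs=null, marked=A B D F
Mark C: refs=A, marked=A B C D F
Mark G: refs=A, marked=A B C D F G
Unmarked (collected): E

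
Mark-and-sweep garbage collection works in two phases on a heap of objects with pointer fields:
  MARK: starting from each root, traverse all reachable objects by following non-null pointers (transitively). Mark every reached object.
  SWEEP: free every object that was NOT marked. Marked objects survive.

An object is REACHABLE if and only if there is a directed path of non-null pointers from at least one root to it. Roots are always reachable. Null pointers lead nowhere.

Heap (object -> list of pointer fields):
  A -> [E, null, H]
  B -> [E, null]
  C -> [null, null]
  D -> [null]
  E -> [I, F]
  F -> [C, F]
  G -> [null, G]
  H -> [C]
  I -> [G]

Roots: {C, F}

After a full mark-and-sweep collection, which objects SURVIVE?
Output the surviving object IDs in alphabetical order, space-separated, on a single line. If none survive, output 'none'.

Roots: C F
Mark C: refs=null null, marked=C
Mark F: refs=C F, marked=C F
Unmarked (collected): A B D E G H I

Answer: C F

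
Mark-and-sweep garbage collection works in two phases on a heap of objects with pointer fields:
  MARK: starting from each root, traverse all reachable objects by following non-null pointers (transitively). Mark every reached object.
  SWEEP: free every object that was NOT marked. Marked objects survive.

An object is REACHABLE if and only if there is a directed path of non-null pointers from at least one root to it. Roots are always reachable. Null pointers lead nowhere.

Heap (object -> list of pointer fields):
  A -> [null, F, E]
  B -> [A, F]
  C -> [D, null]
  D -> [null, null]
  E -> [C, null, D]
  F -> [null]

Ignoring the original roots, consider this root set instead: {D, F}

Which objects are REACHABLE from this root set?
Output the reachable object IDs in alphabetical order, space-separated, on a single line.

Roots: D F
Mark D: refs=null null, marked=D
Mark F: refs=null, marked=D F
Unmarked (collected): A B C E

Answer: D F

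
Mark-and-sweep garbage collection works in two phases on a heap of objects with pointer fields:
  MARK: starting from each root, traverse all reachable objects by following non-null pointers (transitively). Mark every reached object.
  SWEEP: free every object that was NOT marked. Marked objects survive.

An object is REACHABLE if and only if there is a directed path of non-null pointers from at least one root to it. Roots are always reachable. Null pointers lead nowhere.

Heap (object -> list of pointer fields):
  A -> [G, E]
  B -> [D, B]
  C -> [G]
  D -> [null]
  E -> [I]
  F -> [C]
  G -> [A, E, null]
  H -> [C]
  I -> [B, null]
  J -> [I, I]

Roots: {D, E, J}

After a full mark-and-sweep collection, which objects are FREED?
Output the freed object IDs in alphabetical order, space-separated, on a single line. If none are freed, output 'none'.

Answer: A C F G H

Derivation:
Roots: D E J
Mark D: refs=null, marked=D
Mark E: refs=I, marked=D E
Mark J: refs=I I, marked=D E J
Mark I: refs=B null, marked=D E I J
Mark B: refs=D B, marked=B D E I J
Unmarked (collected): A C F G H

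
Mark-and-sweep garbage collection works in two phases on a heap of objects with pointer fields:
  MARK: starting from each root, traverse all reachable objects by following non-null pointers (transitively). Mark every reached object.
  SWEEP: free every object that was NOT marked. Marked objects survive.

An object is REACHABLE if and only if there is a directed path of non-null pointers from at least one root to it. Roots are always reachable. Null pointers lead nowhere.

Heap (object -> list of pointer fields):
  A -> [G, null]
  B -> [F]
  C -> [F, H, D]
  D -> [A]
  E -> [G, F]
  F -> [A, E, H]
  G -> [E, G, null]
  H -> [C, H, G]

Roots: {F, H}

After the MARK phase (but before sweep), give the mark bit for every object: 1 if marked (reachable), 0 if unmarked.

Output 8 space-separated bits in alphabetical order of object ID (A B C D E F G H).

Answer: 1 0 1 1 1 1 1 1

Derivation:
Roots: F H
Mark F: refs=A E H, marked=F
Mark H: refs=C H G, marked=F H
Mark A: refs=G null, marked=A F H
Mark E: refs=G F, marked=A E F H
Mark C: refs=F H D, marked=A C E F H
Mark G: refs=E G null, marked=A C E F G H
Mark D: refs=A, marked=A C D E F G H
Unmarked (collected): B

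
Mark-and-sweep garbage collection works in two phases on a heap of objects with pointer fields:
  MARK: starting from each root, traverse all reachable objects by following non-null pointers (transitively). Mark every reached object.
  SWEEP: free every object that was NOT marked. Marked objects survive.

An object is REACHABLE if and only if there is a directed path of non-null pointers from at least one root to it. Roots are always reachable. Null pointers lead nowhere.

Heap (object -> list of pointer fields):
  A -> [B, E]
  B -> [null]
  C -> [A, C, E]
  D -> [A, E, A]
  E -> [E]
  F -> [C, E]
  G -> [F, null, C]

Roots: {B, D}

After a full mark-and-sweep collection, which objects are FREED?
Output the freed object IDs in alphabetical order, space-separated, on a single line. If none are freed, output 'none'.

Roots: B D
Mark B: refs=null, marked=B
Mark D: refs=A E A, marked=B D
Mark A: refs=B E, marked=A B D
Mark E: refs=E, marked=A B D E
Unmarked (collected): C F G

Answer: C F G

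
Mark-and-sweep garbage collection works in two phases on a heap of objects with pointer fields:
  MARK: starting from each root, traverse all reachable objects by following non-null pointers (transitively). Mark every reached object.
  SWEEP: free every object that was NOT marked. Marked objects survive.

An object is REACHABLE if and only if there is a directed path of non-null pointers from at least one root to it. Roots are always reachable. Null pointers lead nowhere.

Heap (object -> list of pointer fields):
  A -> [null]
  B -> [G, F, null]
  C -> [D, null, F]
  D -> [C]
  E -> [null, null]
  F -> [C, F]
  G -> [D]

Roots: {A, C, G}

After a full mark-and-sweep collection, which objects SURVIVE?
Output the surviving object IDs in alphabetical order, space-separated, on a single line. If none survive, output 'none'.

Roots: A C G
Mark A: refs=null, marked=A
Mark C: refs=D null F, marked=A C
Mark G: refs=D, marked=A C G
Mark D: refs=C, marked=A C D G
Mark F: refs=C F, marked=A C D F G
Unmarked (collected): B E

Answer: A C D F G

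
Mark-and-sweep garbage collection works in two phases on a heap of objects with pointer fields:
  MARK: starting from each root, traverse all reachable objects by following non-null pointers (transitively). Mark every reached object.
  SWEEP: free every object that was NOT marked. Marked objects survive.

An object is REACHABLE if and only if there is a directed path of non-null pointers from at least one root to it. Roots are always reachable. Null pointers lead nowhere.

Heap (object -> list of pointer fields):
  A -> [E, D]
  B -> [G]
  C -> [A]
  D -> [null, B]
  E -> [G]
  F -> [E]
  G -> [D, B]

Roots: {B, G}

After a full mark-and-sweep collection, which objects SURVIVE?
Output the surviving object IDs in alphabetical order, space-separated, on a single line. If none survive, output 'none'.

Roots: B G
Mark B: refs=G, marked=B
Mark G: refs=D B, marked=B G
Mark D: refs=null B, marked=B D G
Unmarked (collected): A C E F

Answer: B D G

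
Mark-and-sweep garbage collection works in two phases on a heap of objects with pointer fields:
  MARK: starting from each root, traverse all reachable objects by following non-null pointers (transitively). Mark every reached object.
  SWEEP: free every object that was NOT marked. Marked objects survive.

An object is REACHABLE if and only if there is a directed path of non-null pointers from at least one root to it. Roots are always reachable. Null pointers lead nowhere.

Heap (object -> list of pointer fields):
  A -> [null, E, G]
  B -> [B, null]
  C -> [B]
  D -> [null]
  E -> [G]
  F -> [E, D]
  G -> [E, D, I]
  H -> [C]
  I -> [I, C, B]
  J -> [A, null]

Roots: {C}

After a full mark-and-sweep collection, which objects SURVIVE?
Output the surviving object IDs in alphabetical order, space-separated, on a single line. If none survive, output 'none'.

Answer: B C

Derivation:
Roots: C
Mark C: refs=B, marked=C
Mark B: refs=B null, marked=B C
Unmarked (collected): A D E F G H I J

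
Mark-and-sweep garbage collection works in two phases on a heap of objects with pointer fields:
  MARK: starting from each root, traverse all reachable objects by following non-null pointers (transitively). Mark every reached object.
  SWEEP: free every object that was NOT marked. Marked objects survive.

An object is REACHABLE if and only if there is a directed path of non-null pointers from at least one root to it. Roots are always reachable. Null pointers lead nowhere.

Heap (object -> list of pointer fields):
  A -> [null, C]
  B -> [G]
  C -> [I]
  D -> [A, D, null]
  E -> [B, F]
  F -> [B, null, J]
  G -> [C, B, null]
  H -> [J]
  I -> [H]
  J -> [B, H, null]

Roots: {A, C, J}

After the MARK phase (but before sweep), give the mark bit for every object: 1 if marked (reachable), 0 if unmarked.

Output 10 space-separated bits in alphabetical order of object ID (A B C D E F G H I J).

Answer: 1 1 1 0 0 0 1 1 1 1

Derivation:
Roots: A C J
Mark A: refs=null C, marked=A
Mark C: refs=I, marked=A C
Mark J: refs=B H null, marked=A C J
Mark I: refs=H, marked=A C I J
Mark B: refs=G, marked=A B C I J
Mark H: refs=J, marked=A B C H I J
Mark G: refs=C B null, marked=A B C G H I J
Unmarked (collected): D E F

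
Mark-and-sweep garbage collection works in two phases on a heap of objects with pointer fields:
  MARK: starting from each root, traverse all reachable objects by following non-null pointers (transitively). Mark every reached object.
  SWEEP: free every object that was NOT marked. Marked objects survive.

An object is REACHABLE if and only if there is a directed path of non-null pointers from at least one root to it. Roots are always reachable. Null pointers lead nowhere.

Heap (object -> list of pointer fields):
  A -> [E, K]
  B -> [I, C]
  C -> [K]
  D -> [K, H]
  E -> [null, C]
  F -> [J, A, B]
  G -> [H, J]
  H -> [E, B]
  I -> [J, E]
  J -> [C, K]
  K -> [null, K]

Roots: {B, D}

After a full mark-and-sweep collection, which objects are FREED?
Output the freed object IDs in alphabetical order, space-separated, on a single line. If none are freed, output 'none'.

Answer: A F G

Derivation:
Roots: B D
Mark B: refs=I C, marked=B
Mark D: refs=K H, marked=B D
Mark I: refs=J E, marked=B D I
Mark C: refs=K, marked=B C D I
Mark K: refs=null K, marked=B C D I K
Mark H: refs=E B, marked=B C D H I K
Mark J: refs=C K, marked=B C D H I J K
Mark E: refs=null C, marked=B C D E H I J K
Unmarked (collected): A F G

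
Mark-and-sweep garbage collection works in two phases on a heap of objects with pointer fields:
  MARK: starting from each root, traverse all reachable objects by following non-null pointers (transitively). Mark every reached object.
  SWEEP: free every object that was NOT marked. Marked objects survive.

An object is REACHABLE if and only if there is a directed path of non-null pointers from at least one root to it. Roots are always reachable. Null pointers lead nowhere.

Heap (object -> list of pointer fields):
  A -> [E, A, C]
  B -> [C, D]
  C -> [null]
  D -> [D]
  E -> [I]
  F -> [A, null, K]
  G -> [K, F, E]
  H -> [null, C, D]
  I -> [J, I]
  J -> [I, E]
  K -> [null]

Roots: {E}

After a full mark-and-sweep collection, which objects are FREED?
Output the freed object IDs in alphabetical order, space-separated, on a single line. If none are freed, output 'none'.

Roots: E
Mark E: refs=I, marked=E
Mark I: refs=J I, marked=E I
Mark J: refs=I E, marked=E I J
Unmarked (collected): A B C D F G H K

Answer: A B C D F G H K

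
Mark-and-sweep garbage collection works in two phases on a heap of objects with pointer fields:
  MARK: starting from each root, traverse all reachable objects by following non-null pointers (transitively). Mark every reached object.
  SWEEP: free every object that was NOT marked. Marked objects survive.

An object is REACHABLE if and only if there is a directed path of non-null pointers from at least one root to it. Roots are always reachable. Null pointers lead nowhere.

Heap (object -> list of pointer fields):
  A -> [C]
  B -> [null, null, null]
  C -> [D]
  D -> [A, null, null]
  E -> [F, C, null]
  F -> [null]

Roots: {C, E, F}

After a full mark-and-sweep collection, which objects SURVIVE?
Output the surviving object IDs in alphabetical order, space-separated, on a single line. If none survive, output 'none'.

Roots: C E F
Mark C: refs=D, marked=C
Mark E: refs=F C null, marked=C E
Mark F: refs=null, marked=C E F
Mark D: refs=A null null, marked=C D E F
Mark A: refs=C, marked=A C D E F
Unmarked (collected): B

Answer: A C D E F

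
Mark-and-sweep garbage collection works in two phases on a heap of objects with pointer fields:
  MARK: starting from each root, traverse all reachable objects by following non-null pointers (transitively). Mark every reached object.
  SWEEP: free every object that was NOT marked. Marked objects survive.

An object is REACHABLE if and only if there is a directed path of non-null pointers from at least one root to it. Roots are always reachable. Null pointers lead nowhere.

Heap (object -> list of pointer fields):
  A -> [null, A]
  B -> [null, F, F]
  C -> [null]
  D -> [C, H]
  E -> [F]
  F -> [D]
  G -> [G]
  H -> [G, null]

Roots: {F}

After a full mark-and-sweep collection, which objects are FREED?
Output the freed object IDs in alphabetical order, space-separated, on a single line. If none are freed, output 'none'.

Answer: A B E

Derivation:
Roots: F
Mark F: refs=D, marked=F
Mark D: refs=C H, marked=D F
Mark C: refs=null, marked=C D F
Mark H: refs=G null, marked=C D F H
Mark G: refs=G, marked=C D F G H
Unmarked (collected): A B E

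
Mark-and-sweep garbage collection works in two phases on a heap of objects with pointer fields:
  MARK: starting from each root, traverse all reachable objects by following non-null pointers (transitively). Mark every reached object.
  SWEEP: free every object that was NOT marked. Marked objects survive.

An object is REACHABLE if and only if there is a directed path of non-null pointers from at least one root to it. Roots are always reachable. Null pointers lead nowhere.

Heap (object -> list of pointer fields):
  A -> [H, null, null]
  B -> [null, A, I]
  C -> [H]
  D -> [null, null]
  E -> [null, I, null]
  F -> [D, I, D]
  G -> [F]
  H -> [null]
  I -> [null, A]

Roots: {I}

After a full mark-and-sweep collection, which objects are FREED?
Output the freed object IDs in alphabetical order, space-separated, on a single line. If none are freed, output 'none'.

Roots: I
Mark I: refs=null A, marked=I
Mark A: refs=H null null, marked=A I
Mark H: refs=null, marked=A H I
Unmarked (collected): B C D E F G

Answer: B C D E F G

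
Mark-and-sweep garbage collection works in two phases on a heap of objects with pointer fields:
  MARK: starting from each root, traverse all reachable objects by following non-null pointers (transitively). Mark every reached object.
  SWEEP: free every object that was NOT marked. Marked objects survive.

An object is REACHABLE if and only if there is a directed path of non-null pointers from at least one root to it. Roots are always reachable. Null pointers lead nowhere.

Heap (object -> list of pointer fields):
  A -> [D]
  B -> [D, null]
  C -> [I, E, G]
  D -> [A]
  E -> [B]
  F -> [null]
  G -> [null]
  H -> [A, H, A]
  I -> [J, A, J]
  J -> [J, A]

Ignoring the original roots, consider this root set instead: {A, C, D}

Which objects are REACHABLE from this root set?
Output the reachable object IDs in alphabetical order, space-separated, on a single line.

Roots: A C D
Mark A: refs=D, marked=A
Mark C: refs=I E G, marked=A C
Mark D: refs=A, marked=A C D
Mark I: refs=J A J, marked=A C D I
Mark E: refs=B, marked=A C D E I
Mark G: refs=null, marked=A C D E G I
Mark J: refs=J A, marked=A C D E G I J
Mark B: refs=D null, marked=A B C D E G I J
Unmarked (collected): F H

Answer: A B C D E G I J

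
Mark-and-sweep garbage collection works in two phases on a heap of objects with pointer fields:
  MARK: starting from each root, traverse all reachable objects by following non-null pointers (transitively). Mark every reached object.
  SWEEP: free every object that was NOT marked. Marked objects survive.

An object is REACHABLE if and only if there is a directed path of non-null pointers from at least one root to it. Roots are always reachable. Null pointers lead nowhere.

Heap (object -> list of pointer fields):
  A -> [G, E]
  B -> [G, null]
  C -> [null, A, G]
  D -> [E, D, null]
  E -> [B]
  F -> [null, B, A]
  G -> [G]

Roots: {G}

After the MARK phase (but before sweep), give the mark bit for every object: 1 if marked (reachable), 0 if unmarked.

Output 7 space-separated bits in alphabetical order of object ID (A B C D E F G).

Answer: 0 0 0 0 0 0 1

Derivation:
Roots: G
Mark G: refs=G, marked=G
Unmarked (collected): A B C D E F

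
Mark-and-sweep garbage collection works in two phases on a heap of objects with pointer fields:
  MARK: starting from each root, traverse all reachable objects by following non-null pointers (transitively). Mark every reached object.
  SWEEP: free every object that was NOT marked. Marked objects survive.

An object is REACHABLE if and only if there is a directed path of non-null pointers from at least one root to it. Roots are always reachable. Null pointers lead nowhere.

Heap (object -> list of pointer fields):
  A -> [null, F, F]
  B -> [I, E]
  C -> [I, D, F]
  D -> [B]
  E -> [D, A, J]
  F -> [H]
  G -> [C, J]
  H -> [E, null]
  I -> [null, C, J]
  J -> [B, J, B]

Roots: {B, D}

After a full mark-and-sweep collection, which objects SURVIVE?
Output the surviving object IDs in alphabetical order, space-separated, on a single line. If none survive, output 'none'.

Answer: A B C D E F H I J

Derivation:
Roots: B D
Mark B: refs=I E, marked=B
Mark D: refs=B, marked=B D
Mark I: refs=null C J, marked=B D I
Mark E: refs=D A J, marked=B D E I
Mark C: refs=I D F, marked=B C D E I
Mark J: refs=B J B, marked=B C D E I J
Mark A: refs=null F F, marked=A B C D E I J
Mark F: refs=H, marked=A B C D E F I J
Mark H: refs=E null, marked=A B C D E F H I J
Unmarked (collected): G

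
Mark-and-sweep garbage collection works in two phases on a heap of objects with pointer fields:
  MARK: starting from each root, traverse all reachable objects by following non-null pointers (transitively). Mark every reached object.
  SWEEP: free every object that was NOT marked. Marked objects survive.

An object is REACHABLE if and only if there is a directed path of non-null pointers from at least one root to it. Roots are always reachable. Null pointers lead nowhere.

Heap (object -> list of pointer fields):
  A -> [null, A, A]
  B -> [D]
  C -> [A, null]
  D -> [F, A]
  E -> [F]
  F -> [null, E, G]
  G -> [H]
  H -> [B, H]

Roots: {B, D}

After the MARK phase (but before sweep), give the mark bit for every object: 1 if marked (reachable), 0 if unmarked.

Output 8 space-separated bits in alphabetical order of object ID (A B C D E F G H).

Roots: B D
Mark B: refs=D, marked=B
Mark D: refs=F A, marked=B D
Mark F: refs=null E G, marked=B D F
Mark A: refs=null A A, marked=A B D F
Mark E: refs=F, marked=A B D E F
Mark G: refs=H, marked=A B D E F G
Mark H: refs=B H, marked=A B D E F G H
Unmarked (collected): C

Answer: 1 1 0 1 1 1 1 1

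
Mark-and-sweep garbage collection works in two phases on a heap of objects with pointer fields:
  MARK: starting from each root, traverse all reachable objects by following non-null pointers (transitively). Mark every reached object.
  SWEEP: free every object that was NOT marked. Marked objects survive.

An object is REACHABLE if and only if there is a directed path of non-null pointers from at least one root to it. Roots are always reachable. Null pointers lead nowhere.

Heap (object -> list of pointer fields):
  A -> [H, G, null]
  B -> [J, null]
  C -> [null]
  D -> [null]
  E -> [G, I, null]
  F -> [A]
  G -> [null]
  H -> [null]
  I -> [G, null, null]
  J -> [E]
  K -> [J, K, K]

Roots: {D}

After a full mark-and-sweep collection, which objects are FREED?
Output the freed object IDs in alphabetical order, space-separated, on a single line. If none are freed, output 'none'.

Answer: A B C E F G H I J K

Derivation:
Roots: D
Mark D: refs=null, marked=D
Unmarked (collected): A B C E F G H I J K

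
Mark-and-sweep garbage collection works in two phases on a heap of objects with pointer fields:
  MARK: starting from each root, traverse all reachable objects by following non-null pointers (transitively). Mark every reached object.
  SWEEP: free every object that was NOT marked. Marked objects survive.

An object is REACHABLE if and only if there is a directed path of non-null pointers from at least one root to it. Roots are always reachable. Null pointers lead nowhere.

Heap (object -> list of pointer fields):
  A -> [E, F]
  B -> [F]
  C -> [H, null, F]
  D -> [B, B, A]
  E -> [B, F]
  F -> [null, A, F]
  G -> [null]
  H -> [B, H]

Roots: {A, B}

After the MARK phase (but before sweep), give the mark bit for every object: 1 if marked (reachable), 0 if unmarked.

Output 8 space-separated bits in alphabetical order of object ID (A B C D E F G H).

Answer: 1 1 0 0 1 1 0 0

Derivation:
Roots: A B
Mark A: refs=E F, marked=A
Mark B: refs=F, marked=A B
Mark E: refs=B F, marked=A B E
Mark F: refs=null A F, marked=A B E F
Unmarked (collected): C D G H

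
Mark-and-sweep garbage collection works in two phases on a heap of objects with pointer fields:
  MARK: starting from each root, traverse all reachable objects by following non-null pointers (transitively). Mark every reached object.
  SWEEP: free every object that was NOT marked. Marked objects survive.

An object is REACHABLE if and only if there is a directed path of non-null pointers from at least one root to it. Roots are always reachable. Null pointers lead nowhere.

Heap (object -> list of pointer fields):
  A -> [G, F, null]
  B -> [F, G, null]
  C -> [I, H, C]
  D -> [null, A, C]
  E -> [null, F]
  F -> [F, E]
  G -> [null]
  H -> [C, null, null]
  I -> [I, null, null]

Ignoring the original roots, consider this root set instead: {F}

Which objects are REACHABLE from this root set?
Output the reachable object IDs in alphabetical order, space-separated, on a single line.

Roots: F
Mark F: refs=F E, marked=F
Mark E: refs=null F, marked=E F
Unmarked (collected): A B C D G H I

Answer: E F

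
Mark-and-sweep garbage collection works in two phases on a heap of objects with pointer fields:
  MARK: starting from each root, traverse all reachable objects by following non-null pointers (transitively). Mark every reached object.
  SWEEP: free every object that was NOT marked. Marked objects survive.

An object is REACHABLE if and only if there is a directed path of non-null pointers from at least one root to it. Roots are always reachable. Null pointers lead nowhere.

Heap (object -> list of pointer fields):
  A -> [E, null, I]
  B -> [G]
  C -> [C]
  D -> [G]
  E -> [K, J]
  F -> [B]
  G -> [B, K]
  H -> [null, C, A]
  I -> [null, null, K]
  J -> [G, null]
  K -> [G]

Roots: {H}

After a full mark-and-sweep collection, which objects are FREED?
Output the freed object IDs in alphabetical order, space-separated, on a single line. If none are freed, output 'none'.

Roots: H
Mark H: refs=null C A, marked=H
Mark C: refs=C, marked=C H
Mark A: refs=E null I, marked=A C H
Mark E: refs=K J, marked=A C E H
Mark I: refs=null null K, marked=A C E H I
Mark K: refs=G, marked=A C E H I K
Mark J: refs=G null, marked=A C E H I J K
Mark G: refs=B K, marked=A C E G H I J K
Mark B: refs=G, marked=A B C E G H I J K
Unmarked (collected): D F

Answer: D F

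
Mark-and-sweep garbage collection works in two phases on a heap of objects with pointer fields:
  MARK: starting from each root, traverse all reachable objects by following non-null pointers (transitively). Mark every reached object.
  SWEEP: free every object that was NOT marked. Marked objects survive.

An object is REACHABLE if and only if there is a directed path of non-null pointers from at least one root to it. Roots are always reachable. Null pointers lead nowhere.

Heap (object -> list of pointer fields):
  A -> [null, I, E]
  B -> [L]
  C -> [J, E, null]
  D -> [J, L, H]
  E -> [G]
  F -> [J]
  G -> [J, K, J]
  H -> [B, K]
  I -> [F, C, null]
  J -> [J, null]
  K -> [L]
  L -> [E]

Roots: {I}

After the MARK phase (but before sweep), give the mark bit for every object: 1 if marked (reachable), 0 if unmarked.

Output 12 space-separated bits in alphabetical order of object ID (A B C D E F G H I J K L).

Roots: I
Mark I: refs=F C null, marked=I
Mark F: refs=J, marked=F I
Mark C: refs=J E null, marked=C F I
Mark J: refs=J null, marked=C F I J
Mark E: refs=G, marked=C E F I J
Mark G: refs=J K J, marked=C E F G I J
Mark K: refs=L, marked=C E F G I J K
Mark L: refs=E, marked=C E F G I J K L
Unmarked (collected): A B D H

Answer: 0 0 1 0 1 1 1 0 1 1 1 1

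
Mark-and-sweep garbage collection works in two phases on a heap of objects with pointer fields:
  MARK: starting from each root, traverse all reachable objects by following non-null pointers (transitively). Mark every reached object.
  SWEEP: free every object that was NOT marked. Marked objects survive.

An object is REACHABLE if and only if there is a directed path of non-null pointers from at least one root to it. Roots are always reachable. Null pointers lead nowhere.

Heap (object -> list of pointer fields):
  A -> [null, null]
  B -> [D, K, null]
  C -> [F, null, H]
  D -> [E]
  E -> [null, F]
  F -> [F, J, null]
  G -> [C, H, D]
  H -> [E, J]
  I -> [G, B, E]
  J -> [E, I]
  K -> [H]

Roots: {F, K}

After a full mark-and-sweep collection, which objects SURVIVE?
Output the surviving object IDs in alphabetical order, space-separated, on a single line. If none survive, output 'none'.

Roots: F K
Mark F: refs=F J null, marked=F
Mark K: refs=H, marked=F K
Mark J: refs=E I, marked=F J K
Mark H: refs=E J, marked=F H J K
Mark E: refs=null F, marked=E F H J K
Mark I: refs=G B E, marked=E F H I J K
Mark G: refs=C H D, marked=E F G H I J K
Mark B: refs=D K null, marked=B E F G H I J K
Mark C: refs=F null H, marked=B C E F G H I J K
Mark D: refs=E, marked=B C D E F G H I J K
Unmarked (collected): A

Answer: B C D E F G H I J K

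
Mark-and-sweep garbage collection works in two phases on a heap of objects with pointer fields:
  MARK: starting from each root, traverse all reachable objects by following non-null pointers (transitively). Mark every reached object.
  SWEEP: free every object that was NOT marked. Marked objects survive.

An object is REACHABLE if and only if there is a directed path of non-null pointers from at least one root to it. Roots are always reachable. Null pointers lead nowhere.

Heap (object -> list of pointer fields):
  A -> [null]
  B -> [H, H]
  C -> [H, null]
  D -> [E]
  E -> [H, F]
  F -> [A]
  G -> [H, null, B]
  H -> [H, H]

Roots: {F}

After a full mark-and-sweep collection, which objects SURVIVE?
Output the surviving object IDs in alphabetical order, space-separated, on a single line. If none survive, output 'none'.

Answer: A F

Derivation:
Roots: F
Mark F: refs=A, marked=F
Mark A: refs=null, marked=A F
Unmarked (collected): B C D E G H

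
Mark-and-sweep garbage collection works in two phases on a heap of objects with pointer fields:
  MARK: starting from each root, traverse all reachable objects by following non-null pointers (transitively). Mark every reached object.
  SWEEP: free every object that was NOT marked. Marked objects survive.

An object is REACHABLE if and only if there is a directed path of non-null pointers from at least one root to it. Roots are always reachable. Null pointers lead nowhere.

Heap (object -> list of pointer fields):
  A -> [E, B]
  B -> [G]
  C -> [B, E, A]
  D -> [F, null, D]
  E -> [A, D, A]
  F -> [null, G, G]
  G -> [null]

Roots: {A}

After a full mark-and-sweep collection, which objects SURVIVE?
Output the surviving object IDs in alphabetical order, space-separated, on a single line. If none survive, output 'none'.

Roots: A
Mark A: refs=E B, marked=A
Mark E: refs=A D A, marked=A E
Mark B: refs=G, marked=A B E
Mark D: refs=F null D, marked=A B D E
Mark G: refs=null, marked=A B D E G
Mark F: refs=null G G, marked=A B D E F G
Unmarked (collected): C

Answer: A B D E F G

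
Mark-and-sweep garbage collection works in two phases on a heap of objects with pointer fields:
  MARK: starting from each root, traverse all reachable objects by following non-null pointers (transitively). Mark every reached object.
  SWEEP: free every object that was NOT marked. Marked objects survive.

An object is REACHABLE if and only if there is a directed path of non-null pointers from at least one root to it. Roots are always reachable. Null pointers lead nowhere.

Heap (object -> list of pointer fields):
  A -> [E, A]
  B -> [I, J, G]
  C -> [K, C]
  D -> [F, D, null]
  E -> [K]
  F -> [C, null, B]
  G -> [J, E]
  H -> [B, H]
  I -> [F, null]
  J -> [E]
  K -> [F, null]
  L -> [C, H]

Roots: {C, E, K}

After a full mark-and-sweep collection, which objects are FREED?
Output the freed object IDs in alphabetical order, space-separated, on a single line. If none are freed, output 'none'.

Roots: C E K
Mark C: refs=K C, marked=C
Mark E: refs=K, marked=C E
Mark K: refs=F null, marked=C E K
Mark F: refs=C null B, marked=C E F K
Mark B: refs=I J G, marked=B C E F K
Mark I: refs=F null, marked=B C E F I K
Mark J: refs=E, marked=B C E F I J K
Mark G: refs=J E, marked=B C E F G I J K
Unmarked (collected): A D H L

Answer: A D H L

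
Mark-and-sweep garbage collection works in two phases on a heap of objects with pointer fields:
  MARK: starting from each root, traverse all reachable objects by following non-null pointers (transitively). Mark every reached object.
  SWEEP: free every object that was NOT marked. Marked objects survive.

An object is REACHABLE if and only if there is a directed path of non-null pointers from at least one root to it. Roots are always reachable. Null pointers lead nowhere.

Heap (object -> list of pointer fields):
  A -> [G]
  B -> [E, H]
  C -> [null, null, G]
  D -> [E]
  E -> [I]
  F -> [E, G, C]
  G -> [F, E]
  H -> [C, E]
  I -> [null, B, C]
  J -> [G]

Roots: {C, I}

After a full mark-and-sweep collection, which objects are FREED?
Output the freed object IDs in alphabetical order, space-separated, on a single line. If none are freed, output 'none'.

Roots: C I
Mark C: refs=null null G, marked=C
Mark I: refs=null B C, marked=C I
Mark G: refs=F E, marked=C G I
Mark B: refs=E H, marked=B C G I
Mark F: refs=E G C, marked=B C F G I
Mark E: refs=I, marked=B C E F G I
Mark H: refs=C E, marked=B C E F G H I
Unmarked (collected): A D J

Answer: A D J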